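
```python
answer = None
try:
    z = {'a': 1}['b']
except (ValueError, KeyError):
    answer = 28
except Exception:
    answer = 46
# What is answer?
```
28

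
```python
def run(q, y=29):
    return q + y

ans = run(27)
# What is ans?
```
56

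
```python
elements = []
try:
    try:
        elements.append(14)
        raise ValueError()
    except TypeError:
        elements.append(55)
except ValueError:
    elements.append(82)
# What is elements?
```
[14, 82]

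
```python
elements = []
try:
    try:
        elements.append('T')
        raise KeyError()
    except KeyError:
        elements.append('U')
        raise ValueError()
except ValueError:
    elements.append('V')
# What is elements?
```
['T', 'U', 'V']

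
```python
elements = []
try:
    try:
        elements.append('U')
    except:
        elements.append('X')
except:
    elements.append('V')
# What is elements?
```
['U']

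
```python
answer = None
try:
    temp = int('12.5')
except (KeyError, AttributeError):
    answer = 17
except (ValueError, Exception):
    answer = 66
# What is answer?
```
66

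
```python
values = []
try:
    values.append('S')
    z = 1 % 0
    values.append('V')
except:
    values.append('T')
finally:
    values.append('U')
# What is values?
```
['S', 'T', 'U']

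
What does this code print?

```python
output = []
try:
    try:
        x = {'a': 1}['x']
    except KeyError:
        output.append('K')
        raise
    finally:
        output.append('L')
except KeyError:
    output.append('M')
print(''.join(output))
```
KLM

finally runs before re-raised exception propagates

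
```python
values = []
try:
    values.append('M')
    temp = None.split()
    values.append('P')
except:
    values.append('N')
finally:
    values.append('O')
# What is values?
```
['M', 'N', 'O']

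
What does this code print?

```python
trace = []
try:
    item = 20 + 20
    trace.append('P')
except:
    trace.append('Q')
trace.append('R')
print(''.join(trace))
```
PR

No exception, try block completes normally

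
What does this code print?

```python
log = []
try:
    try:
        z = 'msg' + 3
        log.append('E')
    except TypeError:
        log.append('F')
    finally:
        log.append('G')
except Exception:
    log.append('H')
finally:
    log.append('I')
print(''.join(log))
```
FGI

Both finally blocks run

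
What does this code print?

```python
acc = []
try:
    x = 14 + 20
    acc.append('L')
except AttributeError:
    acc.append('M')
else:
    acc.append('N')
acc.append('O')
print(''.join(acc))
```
LNO

else block runs when no exception occurs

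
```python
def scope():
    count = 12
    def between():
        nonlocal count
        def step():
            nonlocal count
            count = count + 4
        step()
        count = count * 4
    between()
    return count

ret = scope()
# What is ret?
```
64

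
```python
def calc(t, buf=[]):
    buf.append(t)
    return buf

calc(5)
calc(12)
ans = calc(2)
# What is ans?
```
[5, 12, 2]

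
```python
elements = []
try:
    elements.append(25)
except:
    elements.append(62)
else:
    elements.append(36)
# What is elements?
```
[25, 36]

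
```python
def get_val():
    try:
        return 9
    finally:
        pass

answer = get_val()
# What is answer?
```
9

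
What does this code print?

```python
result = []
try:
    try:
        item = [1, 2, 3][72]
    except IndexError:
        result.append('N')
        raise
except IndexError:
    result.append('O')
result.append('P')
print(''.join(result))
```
NOP

raise without argument re-raises current exception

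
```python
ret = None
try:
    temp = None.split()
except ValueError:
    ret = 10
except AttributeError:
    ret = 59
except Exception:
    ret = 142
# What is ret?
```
59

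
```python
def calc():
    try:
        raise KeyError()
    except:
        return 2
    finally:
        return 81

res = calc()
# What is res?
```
81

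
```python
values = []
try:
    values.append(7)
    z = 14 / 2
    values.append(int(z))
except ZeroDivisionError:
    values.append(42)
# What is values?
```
[7, 7]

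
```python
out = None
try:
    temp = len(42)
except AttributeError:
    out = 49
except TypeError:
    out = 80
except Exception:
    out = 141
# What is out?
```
80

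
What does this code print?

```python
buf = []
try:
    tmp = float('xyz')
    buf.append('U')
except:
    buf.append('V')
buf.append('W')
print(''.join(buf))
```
VW

Exception raised in try, caught by bare except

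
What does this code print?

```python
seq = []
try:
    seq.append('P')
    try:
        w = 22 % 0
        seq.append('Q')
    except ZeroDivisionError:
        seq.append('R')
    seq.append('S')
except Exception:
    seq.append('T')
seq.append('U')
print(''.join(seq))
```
PRSU

Inner exception caught by inner handler, outer continues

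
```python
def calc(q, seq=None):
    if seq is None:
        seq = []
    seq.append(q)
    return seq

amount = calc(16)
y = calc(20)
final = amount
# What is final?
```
[16]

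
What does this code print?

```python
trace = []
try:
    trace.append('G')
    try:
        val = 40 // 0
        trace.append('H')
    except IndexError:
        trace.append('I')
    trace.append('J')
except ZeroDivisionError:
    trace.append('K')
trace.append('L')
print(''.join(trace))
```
GKL

Inner handler doesn't match, propagates to outer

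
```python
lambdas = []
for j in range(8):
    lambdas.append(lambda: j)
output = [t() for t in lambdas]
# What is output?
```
[7, 7, 7, 7, 7, 7, 7, 7]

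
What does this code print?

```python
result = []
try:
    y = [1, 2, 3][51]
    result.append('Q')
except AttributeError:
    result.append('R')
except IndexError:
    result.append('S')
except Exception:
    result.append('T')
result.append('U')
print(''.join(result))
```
SU

IndexError matches before generic Exception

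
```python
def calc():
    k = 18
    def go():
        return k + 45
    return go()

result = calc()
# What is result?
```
63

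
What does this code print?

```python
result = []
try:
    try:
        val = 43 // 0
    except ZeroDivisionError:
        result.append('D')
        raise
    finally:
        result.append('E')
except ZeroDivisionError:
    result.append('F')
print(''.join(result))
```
DEF

finally runs before re-raised exception propagates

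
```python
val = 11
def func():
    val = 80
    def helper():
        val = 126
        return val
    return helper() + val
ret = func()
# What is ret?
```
206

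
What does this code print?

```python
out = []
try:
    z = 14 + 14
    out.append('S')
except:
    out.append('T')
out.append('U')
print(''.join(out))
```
SU

No exception, try block completes normally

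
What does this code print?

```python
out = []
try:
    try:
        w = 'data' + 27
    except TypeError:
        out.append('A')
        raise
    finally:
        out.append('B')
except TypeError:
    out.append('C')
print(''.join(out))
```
ABC

finally runs before re-raised exception propagates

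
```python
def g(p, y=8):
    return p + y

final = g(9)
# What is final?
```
17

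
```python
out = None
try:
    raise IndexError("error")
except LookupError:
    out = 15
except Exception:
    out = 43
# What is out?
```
15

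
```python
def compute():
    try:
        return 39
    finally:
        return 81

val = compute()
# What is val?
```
81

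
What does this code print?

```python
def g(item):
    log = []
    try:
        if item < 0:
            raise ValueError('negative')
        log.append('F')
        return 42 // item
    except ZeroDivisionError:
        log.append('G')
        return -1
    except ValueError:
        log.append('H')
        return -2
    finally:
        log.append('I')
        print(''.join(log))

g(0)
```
FGI

item=0 causes ZeroDivisionError, caught, finally prints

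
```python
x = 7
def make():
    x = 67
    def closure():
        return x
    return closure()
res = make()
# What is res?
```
67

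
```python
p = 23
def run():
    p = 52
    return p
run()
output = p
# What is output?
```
23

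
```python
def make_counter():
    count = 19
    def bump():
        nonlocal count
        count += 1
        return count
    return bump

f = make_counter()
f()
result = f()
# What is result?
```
21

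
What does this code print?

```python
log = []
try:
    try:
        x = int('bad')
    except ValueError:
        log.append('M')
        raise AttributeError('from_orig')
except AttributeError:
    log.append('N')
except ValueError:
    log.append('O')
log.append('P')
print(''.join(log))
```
MNP

AttributeError raised and caught, original ValueError not re-raised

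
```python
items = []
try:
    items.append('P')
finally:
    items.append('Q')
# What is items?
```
['P', 'Q']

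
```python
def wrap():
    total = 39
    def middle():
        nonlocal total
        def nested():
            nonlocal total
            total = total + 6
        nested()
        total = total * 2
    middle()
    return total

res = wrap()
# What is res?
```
90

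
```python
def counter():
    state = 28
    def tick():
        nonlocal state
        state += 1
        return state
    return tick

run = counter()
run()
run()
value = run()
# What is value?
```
31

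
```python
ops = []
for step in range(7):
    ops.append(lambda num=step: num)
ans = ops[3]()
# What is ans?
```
3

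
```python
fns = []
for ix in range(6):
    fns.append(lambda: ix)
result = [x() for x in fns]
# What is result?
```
[5, 5, 5, 5, 5, 5]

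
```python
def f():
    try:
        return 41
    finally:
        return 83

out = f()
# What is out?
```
83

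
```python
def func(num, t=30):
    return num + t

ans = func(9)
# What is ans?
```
39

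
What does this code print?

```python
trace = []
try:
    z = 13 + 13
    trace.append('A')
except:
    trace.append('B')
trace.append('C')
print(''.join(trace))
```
AC

No exception, try block completes normally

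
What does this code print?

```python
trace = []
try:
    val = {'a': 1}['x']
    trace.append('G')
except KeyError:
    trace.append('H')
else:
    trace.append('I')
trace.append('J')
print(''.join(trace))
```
HJ

else block skipped when exception is caught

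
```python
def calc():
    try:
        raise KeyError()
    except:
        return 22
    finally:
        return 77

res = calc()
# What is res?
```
77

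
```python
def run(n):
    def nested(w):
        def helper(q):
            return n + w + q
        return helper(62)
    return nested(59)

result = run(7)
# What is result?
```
128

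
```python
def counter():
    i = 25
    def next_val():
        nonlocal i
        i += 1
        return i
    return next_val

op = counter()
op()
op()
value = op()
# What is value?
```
28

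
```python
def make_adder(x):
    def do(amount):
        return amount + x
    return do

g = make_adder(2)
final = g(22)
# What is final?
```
24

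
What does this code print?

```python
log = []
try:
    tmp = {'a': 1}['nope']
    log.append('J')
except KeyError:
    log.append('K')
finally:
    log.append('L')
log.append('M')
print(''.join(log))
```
KLM

finally always runs, even after exception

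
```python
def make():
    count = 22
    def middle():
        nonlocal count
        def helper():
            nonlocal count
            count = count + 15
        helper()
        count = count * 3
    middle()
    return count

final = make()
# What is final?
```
111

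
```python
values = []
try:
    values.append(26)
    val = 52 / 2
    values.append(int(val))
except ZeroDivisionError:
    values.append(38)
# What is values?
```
[26, 26]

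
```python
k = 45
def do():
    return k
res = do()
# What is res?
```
45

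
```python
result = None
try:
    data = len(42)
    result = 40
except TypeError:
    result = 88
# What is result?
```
88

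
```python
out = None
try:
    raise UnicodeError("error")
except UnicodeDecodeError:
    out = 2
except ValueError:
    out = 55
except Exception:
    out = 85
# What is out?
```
55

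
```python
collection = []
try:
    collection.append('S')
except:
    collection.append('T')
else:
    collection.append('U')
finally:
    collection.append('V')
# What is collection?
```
['S', 'U', 'V']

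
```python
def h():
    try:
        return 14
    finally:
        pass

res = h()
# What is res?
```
14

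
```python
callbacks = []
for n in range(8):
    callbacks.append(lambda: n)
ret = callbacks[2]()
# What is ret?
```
7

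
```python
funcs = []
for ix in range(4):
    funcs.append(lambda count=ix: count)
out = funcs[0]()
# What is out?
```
0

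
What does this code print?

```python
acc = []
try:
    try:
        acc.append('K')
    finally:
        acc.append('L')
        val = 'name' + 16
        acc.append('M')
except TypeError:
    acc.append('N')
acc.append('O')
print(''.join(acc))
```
KLNO

Exception in inner finally caught by outer except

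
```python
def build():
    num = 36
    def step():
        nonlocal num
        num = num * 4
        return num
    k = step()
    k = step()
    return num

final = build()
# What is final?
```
576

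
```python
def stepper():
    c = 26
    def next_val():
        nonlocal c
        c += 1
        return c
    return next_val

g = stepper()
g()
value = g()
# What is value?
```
28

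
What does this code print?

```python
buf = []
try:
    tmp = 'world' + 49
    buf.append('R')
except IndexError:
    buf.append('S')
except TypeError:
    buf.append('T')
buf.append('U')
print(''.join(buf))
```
TU

TypeError is caught by its specific handler, not IndexError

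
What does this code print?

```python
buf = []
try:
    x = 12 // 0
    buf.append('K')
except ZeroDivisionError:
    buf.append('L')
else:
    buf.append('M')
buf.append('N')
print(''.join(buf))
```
LN

else block skipped when exception is caught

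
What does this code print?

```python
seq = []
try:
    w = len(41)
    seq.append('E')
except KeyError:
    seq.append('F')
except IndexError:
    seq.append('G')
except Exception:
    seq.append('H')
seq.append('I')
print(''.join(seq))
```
HI

TypeError not specifically caught, falls to Exception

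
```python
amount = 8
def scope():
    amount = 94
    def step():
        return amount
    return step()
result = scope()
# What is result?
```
94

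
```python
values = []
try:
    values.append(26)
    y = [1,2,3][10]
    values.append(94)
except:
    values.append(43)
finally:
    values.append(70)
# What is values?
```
[26, 43, 70]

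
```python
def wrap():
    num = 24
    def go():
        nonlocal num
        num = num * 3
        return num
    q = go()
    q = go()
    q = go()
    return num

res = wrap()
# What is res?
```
648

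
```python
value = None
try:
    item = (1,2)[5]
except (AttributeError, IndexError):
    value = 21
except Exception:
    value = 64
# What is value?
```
21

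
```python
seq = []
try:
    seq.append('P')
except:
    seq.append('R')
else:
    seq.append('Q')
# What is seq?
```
['P', 'Q']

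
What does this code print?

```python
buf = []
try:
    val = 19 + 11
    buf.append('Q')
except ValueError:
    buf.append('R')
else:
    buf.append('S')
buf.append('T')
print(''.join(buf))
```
QST

else block runs when no exception occurs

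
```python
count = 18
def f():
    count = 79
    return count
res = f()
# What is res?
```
79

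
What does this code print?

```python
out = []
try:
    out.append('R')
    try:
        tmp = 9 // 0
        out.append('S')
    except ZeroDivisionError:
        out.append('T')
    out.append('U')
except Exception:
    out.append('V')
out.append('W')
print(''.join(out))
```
RTUW

Inner exception caught by inner handler, outer continues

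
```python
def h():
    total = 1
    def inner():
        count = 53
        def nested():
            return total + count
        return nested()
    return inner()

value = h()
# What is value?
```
54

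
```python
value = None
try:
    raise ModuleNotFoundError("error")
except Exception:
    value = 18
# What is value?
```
18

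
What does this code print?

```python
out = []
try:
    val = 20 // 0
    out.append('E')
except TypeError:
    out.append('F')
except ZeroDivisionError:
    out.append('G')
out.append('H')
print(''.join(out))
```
GH

ZeroDivisionError is caught by its specific handler, not TypeError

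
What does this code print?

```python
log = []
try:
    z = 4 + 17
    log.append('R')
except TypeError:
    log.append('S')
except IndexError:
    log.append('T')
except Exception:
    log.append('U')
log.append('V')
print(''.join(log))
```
RV

No exception, try block completes normally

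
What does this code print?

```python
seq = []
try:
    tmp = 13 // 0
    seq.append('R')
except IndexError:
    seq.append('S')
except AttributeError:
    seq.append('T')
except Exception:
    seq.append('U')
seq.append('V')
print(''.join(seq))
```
UV

ZeroDivisionError not specifically caught, falls to Exception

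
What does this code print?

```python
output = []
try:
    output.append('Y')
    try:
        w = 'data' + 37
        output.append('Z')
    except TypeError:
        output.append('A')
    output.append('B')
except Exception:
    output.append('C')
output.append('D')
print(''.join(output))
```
YABD

Inner exception caught by inner handler, outer continues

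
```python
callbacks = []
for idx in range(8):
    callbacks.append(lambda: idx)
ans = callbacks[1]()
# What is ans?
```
7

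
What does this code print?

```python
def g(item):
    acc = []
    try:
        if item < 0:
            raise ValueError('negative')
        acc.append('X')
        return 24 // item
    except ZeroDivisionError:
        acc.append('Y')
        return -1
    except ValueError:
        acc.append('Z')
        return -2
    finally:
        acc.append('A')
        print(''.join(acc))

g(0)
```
XYA

item=0 causes ZeroDivisionError, caught, finally prints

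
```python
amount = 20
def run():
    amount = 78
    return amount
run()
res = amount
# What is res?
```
20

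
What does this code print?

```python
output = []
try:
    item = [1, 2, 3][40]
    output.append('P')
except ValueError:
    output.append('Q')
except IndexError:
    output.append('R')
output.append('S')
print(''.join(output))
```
RS

IndexError is caught by its specific handler, not ValueError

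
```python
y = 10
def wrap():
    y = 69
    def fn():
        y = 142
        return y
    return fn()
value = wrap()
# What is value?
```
142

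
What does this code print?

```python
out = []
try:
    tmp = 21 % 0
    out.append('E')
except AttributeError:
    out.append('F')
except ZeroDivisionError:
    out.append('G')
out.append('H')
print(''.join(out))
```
GH

ZeroDivisionError is caught by its specific handler, not AttributeError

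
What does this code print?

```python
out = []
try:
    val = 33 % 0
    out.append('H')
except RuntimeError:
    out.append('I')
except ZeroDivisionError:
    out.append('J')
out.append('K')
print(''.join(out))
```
JK

ZeroDivisionError is caught by its specific handler, not RuntimeError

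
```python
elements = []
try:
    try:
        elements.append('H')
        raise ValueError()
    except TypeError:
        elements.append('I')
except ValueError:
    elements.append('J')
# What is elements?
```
['H', 'J']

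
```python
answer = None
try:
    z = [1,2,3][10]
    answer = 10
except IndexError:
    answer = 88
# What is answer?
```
88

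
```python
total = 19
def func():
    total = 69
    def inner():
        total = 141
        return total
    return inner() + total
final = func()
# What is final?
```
210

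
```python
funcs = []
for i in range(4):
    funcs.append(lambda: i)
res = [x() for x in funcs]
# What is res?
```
[3, 3, 3, 3]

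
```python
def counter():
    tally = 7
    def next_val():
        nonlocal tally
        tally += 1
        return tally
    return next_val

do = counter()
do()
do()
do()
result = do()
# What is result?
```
11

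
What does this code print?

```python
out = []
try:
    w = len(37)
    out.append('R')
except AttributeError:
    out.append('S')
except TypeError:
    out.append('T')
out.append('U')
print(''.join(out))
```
TU

TypeError is caught by its specific handler, not AttributeError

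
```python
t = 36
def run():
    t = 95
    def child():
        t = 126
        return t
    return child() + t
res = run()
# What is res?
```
221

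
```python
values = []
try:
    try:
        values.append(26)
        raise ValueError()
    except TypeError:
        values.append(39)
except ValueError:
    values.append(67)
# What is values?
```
[26, 67]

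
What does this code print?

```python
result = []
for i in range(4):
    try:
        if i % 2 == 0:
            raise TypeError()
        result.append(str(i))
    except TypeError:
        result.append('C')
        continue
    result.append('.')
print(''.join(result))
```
C1.C3.

continue in except skips rest of loop body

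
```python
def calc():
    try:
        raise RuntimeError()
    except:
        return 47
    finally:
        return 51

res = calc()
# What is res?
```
51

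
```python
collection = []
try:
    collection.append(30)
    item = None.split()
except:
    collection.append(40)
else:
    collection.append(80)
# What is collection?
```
[30, 40]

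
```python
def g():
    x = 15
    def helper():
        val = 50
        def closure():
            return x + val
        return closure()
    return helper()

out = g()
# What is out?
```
65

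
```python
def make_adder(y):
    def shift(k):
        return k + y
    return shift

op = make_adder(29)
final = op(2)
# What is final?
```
31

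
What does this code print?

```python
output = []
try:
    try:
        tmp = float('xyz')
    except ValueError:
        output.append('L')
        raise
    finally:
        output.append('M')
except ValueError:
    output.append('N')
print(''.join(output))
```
LMN

finally runs before re-raised exception propagates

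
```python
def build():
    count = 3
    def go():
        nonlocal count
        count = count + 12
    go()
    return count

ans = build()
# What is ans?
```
15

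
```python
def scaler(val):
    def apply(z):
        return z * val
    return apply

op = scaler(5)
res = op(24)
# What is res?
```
120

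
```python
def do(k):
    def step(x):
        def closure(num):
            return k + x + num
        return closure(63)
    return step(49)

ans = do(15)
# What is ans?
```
127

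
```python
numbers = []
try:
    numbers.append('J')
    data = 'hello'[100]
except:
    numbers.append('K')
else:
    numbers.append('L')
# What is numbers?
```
['J', 'K']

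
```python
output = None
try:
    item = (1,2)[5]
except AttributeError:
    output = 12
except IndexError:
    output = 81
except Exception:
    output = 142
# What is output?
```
81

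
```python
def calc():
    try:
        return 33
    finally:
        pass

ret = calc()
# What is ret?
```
33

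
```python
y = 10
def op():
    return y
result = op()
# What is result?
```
10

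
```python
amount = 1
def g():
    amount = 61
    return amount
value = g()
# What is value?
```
61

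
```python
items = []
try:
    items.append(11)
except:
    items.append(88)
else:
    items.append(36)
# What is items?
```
[11, 36]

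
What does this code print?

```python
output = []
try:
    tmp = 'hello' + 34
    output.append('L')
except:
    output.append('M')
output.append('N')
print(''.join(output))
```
MN

Exception raised in try, caught by bare except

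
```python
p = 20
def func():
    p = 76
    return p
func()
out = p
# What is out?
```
20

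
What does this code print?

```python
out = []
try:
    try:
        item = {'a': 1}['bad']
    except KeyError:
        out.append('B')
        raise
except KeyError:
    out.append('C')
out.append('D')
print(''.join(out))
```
BCD

raise without argument re-raises current exception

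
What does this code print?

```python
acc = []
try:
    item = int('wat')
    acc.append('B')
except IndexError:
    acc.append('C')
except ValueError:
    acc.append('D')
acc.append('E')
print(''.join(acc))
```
DE

ValueError is caught by its specific handler, not IndexError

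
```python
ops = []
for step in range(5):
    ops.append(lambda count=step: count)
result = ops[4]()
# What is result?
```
4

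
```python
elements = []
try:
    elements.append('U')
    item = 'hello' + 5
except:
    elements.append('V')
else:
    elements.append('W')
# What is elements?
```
['U', 'V']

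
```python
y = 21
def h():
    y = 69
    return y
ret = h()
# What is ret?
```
69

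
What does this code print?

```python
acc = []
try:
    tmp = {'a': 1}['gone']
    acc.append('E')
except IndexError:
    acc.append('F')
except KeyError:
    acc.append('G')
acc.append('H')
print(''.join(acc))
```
GH

KeyError is caught by its specific handler, not IndexError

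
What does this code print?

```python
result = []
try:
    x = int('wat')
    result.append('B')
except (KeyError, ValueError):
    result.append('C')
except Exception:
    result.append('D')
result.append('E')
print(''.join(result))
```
CE

ValueError matches tuple containing it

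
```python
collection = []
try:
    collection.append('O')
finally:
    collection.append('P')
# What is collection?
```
['O', 'P']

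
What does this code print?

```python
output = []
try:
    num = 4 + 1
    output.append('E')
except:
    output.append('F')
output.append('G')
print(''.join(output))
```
EG

No exception, try block completes normally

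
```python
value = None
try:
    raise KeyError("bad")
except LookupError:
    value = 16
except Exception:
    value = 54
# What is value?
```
16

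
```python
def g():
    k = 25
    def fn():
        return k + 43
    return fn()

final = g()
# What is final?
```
68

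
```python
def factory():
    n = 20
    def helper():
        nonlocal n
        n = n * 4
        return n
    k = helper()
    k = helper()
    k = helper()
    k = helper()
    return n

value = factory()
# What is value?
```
5120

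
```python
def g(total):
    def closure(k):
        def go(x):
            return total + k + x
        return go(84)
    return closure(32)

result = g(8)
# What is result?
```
124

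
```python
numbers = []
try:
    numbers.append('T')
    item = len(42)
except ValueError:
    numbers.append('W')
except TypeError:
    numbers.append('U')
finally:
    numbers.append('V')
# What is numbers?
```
['T', 'U', 'V']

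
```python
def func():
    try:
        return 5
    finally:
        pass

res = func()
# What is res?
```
5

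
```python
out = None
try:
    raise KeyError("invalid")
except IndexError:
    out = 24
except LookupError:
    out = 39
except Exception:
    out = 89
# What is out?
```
39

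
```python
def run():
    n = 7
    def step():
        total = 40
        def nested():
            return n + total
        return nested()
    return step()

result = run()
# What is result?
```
47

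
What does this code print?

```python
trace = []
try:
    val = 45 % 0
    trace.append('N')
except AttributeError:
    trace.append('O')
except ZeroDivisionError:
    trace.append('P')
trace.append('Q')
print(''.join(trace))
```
PQ

ZeroDivisionError is caught by its specific handler, not AttributeError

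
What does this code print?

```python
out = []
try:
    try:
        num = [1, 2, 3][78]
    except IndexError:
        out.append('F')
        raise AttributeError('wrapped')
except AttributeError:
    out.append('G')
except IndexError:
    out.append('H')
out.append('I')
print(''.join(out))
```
FGI

AttributeError raised and caught, original IndexError not re-raised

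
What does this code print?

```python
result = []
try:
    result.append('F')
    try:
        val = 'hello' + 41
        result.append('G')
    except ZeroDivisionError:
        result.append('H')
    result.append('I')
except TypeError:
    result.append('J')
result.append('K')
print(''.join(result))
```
FJK

Inner handler doesn't match, propagates to outer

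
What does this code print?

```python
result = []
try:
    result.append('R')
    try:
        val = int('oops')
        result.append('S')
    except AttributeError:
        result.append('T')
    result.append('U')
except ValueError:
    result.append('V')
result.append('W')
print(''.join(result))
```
RVW

Inner handler doesn't match, propagates to outer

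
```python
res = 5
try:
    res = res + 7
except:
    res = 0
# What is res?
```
12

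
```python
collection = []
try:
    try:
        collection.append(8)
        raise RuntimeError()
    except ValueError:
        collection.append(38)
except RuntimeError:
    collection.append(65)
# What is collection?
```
[8, 65]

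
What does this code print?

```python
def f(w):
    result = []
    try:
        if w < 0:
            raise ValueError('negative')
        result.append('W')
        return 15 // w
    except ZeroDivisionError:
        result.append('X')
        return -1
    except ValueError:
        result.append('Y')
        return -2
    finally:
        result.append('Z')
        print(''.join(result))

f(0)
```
WXZ

w=0 causes ZeroDivisionError, caught, finally prints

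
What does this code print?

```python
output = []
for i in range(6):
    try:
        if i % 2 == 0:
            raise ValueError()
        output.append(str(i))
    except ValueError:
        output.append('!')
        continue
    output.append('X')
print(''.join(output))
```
!1X!3X!5X

continue in except skips rest of loop body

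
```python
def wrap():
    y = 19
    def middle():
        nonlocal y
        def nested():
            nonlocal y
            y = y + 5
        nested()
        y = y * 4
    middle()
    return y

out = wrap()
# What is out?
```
96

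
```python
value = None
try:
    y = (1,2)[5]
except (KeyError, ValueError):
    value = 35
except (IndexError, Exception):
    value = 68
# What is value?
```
68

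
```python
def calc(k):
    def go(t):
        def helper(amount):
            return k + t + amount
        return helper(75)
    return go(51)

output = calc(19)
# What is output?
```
145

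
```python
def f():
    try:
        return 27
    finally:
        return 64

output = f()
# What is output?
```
64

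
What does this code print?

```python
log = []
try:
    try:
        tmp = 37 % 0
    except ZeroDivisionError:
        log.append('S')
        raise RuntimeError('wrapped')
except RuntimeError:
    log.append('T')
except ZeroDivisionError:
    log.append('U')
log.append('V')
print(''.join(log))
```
STV

RuntimeError raised and caught, original ZeroDivisionError not re-raised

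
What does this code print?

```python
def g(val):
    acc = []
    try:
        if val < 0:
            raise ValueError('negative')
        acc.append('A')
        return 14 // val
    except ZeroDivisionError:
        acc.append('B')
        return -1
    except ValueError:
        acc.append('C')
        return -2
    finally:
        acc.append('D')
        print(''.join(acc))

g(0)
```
ABD

val=0 causes ZeroDivisionError, caught, finally prints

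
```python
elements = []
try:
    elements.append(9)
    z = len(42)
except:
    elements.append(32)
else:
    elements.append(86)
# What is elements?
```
[9, 32]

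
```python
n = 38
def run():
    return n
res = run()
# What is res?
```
38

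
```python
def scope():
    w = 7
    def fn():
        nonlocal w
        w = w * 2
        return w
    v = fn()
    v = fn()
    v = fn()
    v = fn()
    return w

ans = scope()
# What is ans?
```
112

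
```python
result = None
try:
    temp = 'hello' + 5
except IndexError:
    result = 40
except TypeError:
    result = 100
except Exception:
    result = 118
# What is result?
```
100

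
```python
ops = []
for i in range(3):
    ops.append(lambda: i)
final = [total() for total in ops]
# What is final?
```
[2, 2, 2]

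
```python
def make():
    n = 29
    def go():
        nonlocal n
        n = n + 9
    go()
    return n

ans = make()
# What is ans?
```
38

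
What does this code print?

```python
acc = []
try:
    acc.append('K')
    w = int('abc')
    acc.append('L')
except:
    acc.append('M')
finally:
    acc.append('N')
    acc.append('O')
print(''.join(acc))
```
KMNO

Code before exception runs, then except, then all of finally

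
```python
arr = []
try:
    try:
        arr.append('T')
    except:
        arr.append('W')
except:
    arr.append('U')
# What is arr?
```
['T']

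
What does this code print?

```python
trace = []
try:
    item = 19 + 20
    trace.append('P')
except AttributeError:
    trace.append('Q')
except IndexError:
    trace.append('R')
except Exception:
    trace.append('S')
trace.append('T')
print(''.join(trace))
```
PT

No exception, try block completes normally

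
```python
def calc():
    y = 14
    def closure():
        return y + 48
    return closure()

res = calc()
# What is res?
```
62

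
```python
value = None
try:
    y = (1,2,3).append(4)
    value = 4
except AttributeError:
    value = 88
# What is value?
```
88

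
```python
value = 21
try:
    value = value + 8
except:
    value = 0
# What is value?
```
29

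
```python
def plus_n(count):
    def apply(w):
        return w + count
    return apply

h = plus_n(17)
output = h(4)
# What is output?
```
21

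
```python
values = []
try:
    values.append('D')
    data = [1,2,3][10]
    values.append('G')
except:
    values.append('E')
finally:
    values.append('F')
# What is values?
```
['D', 'E', 'F']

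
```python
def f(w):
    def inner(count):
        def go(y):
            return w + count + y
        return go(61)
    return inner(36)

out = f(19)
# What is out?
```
116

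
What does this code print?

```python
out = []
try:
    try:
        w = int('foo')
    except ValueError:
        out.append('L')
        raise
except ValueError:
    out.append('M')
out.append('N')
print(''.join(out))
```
LMN

raise without argument re-raises current exception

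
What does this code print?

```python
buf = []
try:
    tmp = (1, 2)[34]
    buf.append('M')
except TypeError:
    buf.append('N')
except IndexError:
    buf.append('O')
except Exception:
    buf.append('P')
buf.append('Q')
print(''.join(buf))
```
OQ

IndexError matches before generic Exception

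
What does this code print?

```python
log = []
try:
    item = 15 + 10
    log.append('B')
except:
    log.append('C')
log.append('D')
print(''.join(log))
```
BD

No exception, try block completes normally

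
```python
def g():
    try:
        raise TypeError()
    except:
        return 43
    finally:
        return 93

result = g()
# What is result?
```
93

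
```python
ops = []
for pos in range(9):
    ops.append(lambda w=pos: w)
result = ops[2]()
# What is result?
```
2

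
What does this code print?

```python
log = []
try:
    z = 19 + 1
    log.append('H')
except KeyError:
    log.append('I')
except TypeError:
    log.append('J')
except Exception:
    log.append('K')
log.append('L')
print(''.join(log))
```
HL

No exception, try block completes normally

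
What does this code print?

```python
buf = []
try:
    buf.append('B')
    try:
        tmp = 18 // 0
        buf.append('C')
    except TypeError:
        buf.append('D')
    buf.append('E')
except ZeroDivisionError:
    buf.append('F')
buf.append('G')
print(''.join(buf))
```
BFG

Inner handler doesn't match, propagates to outer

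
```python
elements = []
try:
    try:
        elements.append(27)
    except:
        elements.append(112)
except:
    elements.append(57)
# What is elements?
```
[27]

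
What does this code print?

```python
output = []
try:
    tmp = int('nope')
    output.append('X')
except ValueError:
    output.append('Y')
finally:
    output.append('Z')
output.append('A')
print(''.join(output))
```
YZA

finally always runs, even after exception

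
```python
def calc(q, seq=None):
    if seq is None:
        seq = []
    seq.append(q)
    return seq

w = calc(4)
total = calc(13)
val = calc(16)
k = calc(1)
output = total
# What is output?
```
[13]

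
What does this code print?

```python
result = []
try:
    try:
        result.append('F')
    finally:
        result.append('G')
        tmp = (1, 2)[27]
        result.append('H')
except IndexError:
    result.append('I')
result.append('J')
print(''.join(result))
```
FGIJ

Exception in inner finally caught by outer except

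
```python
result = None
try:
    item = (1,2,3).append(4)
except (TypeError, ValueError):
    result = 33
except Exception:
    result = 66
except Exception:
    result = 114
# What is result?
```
66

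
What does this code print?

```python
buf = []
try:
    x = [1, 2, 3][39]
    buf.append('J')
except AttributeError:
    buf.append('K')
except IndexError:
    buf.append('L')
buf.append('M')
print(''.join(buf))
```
LM

IndexError is caught by its specific handler, not AttributeError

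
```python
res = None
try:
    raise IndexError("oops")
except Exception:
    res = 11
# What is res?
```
11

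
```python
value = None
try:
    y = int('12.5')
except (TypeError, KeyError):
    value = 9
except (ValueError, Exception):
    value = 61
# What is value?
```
61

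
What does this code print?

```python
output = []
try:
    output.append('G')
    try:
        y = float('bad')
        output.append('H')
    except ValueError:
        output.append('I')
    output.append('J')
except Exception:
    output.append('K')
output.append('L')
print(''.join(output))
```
GIJL

Inner exception caught by inner handler, outer continues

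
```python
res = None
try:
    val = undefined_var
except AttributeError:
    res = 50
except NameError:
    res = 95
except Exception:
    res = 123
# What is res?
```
95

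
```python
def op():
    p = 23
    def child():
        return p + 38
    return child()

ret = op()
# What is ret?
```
61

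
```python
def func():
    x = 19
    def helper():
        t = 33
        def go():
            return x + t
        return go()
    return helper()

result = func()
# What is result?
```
52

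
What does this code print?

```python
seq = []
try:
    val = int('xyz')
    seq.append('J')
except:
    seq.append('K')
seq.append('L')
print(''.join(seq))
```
KL

Exception raised in try, caught by bare except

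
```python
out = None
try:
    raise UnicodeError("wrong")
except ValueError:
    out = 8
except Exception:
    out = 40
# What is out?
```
8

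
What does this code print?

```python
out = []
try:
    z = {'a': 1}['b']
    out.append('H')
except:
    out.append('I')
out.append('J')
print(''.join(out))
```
IJ

Exception raised in try, caught by bare except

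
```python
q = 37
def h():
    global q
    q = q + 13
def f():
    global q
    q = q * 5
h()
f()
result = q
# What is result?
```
250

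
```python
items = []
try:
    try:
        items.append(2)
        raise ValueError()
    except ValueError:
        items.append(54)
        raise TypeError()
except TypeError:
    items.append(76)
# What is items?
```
[2, 54, 76]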